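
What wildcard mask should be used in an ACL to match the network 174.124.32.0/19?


Subnet mask: 255.255.224.0
Wildcard = 255.255.255.255 - subnet mask
255 - 255 = 0
255 - 255 = 0
255 - 224 = 31
255 - 0 = 255
Wildcard: 0.0.31.255


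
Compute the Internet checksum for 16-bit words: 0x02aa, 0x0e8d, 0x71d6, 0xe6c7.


Sum all words (with carry folding):
+ 0x02aa = 0x02aa
+ 0x0e8d = 0x1137
+ 0x71d6 = 0x830d
+ 0xe6c7 = 0x69d5
One's complement: ~0x69d5
Checksum = 0x962a


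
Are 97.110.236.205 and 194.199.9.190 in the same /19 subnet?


Mask: 255.255.224.0
97.110.236.205 AND mask = 97.110.224.0
194.199.9.190 AND mask = 194.199.0.0
No, different subnets (97.110.224.0 vs 194.199.0.0)


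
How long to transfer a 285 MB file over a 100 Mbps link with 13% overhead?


Effective throughput = 100 * (1 - 13/100) = 87 Mbps
File size in Mb = 285 * 8 = 2280 Mb
Time = 2280 / 87
Time = 26.2069 seconds


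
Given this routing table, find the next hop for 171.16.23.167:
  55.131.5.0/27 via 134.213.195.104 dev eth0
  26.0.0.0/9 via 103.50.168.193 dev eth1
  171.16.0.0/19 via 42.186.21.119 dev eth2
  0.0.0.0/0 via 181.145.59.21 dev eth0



Longest prefix match for 171.16.23.167:
  /27 55.131.5.0: no
  /9 26.0.0.0: no
  /19 171.16.0.0: MATCH
  /0 0.0.0.0: MATCH
Selected: next-hop 42.186.21.119 via eth2 (matched /19)


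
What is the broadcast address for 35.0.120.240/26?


Network: 35.0.120.192/26
Host bits = 6
Set all host bits to 1:
Broadcast: 35.0.120.255


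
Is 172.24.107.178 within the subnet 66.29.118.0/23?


Subnet network: 66.29.118.0
Test IP AND mask: 172.24.106.0
No, 172.24.107.178 is not in 66.29.118.0/23


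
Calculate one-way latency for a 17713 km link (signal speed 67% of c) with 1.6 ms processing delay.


Speed = 0.67 * 3e5 km/s = 201000 km/s
Propagation delay = 17713 / 201000 = 0.0881 s = 88.1244 ms
Processing delay = 1.6 ms
Total one-way latency = 89.7244 ms


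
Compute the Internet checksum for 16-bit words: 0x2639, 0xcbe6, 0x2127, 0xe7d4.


Sum all words (with carry folding):
+ 0x2639 = 0x2639
+ 0xcbe6 = 0xf21f
+ 0x2127 = 0x1347
+ 0xe7d4 = 0xfb1b
One's complement: ~0xfb1b
Checksum = 0x04e4


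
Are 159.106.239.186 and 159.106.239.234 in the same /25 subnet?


Mask: 255.255.255.128
159.106.239.186 AND mask = 159.106.239.128
159.106.239.234 AND mask = 159.106.239.128
Yes, same subnet (159.106.239.128)


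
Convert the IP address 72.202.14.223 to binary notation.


72 = 01001000
202 = 11001010
14 = 00001110
223 = 11011111
Binary: 01001000.11001010.00001110.11011111


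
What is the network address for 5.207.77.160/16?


IP:   00000101.11001111.01001101.10100000
Mask: 11111111.11111111.00000000.00000000
AND operation:
Net:  00000101.11001111.00000000.00000000
Network: 5.207.0.0/16


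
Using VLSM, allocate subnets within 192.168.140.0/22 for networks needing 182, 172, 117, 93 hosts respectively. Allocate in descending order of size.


182 hosts -> /24 (254 usable): 192.168.140.0/24
172 hosts -> /24 (254 usable): 192.168.141.0/24
117 hosts -> /25 (126 usable): 192.168.142.0/25
93 hosts -> /25 (126 usable): 192.168.142.128/25
Allocation: 192.168.140.0/24 (182 hosts, 254 usable); 192.168.141.0/24 (172 hosts, 254 usable); 192.168.142.0/25 (117 hosts, 126 usable); 192.168.142.128/25 (93 hosts, 126 usable)


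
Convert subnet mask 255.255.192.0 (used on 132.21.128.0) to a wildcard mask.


Subnet mask: 255.255.192.0
Wildcard = 255.255.255.255 - subnet mask
255 - 255 = 0
255 - 255 = 0
255 - 192 = 63
255 - 0 = 255
Wildcard: 0.0.63.255


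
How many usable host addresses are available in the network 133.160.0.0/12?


Host bits = 32 - 12 = 20
Total addresses = 2^20 = 1048576
Usable = total - 2 (network and broadcast)
Usable hosts: 1048574


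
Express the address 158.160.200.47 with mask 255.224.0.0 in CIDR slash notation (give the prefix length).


Binary: 11111111.11100000.00000000.00000000
Count leading 1s
Prefix: /11


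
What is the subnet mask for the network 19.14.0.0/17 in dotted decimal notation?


/17 means 17 network bits, 15 host bits
Binary: 11111111111111111000000000000000
Mask: 255.255.128.0


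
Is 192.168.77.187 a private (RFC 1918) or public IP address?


RFC 1918 private ranges:
  10.0.0.0/8 (10.0.0.0 - 10.255.255.255)
  172.16.0.0/12 (172.16.0.0 - 172.31.255.255)
  192.168.0.0/16 (192.168.0.0 - 192.168.255.255)
Private (in 192.168.0.0/16)


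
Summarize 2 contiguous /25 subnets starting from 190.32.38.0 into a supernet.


Original prefix: /25
Number of subnets: 2 = 2^1
New prefix = 25 - 1 = 24
Supernet: 190.32.38.0/24


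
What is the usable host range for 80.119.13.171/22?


Network: 80.119.12.0
Broadcast: 80.119.15.255
First usable = network + 1
Last usable = broadcast - 1
Range: 80.119.12.1 to 80.119.15.254


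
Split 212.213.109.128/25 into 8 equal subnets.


New prefix = 25 + 3 = 28
Each subnet has 16 addresses
  212.213.109.128/28
  212.213.109.144/28
  212.213.109.160/28
  212.213.109.176/28
  212.213.109.192/28
  212.213.109.208/28
  212.213.109.224/28
  212.213.109.240/28
Subnets: 212.213.109.128/28, 212.213.109.144/28, 212.213.109.160/28, 212.213.109.176/28, 212.213.109.192/28, 212.213.109.208/28, 212.213.109.224/28, 212.213.109.240/28


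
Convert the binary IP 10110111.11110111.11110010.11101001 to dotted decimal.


10110111 = 183
11110111 = 247
11110010 = 242
11101001 = 233
IP: 183.247.242.233


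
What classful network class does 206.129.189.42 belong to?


First octet: 206
Binary: 11001110
110xxxxx -> Class C (192-223)
Class C, default mask 255.255.255.0 (/24)


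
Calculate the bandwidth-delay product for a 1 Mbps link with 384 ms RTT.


BDP = bandwidth * RTT
= 1 Mbps * 384 ms
= 1 * 1e6 * 384 / 1000 bits
= 384000 bits
= 48000 bytes
= 46.875 KB
BDP = 384000 bits (48000 bytes)


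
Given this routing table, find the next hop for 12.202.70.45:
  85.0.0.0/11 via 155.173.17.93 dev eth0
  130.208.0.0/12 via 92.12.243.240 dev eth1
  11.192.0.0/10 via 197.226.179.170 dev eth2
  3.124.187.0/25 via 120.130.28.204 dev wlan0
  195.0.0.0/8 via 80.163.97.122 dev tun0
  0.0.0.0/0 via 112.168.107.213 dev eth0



Longest prefix match for 12.202.70.45:
  /11 85.0.0.0: no
  /12 130.208.0.0: no
  /10 11.192.0.0: no
  /25 3.124.187.0: no
  /8 195.0.0.0: no
  /0 0.0.0.0: MATCH
Selected: next-hop 112.168.107.213 via eth0 (matched /0)


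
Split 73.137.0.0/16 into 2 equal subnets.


New prefix = 16 + 1 = 17
Each subnet has 32768 addresses
  73.137.0.0/17
  73.137.128.0/17
Subnets: 73.137.0.0/17, 73.137.128.0/17


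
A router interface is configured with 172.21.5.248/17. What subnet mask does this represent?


/17 means 17 network bits, 15 host bits
Binary: 11111111111111111000000000000000
Mask: 255.255.128.0


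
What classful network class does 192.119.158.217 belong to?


First octet: 192
Binary: 11000000
110xxxxx -> Class C (192-223)
Class C, default mask 255.255.255.0 (/24)


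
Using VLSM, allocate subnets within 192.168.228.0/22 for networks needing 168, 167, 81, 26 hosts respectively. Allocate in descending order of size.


168 hosts -> /24 (254 usable): 192.168.228.0/24
167 hosts -> /24 (254 usable): 192.168.229.0/24
81 hosts -> /25 (126 usable): 192.168.230.0/25
26 hosts -> /27 (30 usable): 192.168.230.128/27
Allocation: 192.168.228.0/24 (168 hosts, 254 usable); 192.168.229.0/24 (167 hosts, 254 usable); 192.168.230.0/25 (81 hosts, 126 usable); 192.168.230.128/27 (26 hosts, 30 usable)


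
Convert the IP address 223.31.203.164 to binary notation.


223 = 11011111
31 = 00011111
203 = 11001011
164 = 10100100
Binary: 11011111.00011111.11001011.10100100


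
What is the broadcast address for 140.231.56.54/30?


Network: 140.231.56.52/30
Host bits = 2
Set all host bits to 1:
Broadcast: 140.231.56.55


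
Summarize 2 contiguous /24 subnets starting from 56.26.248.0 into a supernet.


Original prefix: /24
Number of subnets: 2 = 2^1
New prefix = 24 - 1 = 23
Supernet: 56.26.248.0/23


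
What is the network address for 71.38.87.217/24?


IP:   01000111.00100110.01010111.11011001
Mask: 11111111.11111111.11111111.00000000
AND operation:
Net:  01000111.00100110.01010111.00000000
Network: 71.38.87.0/24


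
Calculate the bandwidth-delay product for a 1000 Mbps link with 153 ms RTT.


BDP = bandwidth * RTT
= 1000 Mbps * 153 ms
= 1000 * 1e6 * 153 / 1000 bits
= 153000000 bits
= 19125000 bytes
= 18676.7578 KB
BDP = 153000000 bits (19125000 bytes)


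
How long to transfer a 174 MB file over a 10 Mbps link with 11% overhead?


Effective throughput = 10 * (1 - 11/100) = 8.9 Mbps
File size in Mb = 174 * 8 = 1392 Mb
Time = 1392 / 8.9
Time = 156.4045 seconds


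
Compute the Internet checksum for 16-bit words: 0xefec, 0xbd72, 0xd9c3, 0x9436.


Sum all words (with carry folding):
+ 0xefec = 0xefec
+ 0xbd72 = 0xad5f
+ 0xd9c3 = 0x8723
+ 0x9436 = 0x1b5a
One's complement: ~0x1b5a
Checksum = 0xe4a5


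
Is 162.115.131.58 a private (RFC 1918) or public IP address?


RFC 1918 private ranges:
  10.0.0.0/8 (10.0.0.0 - 10.255.255.255)
  172.16.0.0/12 (172.16.0.0 - 172.31.255.255)
  192.168.0.0/16 (192.168.0.0 - 192.168.255.255)
Public (not in any RFC 1918 range)


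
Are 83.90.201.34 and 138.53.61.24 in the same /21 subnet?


Mask: 255.255.248.0
83.90.201.34 AND mask = 83.90.200.0
138.53.61.24 AND mask = 138.53.56.0
No, different subnets (83.90.200.0 vs 138.53.56.0)


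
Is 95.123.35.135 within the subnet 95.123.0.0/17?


Subnet network: 95.123.0.0
Test IP AND mask: 95.123.0.0
Yes, 95.123.35.135 is in 95.123.0.0/17


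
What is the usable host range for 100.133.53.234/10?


Network: 100.128.0.0
Broadcast: 100.191.255.255
First usable = network + 1
Last usable = broadcast - 1
Range: 100.128.0.1 to 100.191.255.254


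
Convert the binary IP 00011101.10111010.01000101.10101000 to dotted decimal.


00011101 = 29
10111010 = 186
01000101 = 69
10101000 = 168
IP: 29.186.69.168


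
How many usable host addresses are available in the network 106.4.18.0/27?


Host bits = 32 - 27 = 5
Total addresses = 2^5 = 32
Usable = total - 2 (network and broadcast)
Usable hosts: 30


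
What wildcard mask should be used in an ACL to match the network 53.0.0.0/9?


Subnet mask: 255.128.0.0
Wildcard = 255.255.255.255 - subnet mask
255 - 255 = 0
255 - 128 = 127
255 - 0 = 255
255 - 0 = 255
Wildcard: 0.127.255.255


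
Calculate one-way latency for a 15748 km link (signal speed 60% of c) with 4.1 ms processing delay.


Speed = 0.6 * 3e5 km/s = 180000 km/s
Propagation delay = 15748 / 180000 = 0.0875 s = 87.4889 ms
Processing delay = 4.1 ms
Total one-way latency = 91.5889 ms


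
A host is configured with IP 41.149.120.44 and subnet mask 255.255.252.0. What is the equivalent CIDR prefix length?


Binary: 11111111.11111111.11111100.00000000
Count leading 1s
Prefix: /22


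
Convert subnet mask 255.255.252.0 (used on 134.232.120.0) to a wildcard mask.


Subnet mask: 255.255.252.0
Wildcard = 255.255.255.255 - subnet mask
255 - 255 = 0
255 - 255 = 0
255 - 252 = 3
255 - 0 = 255
Wildcard: 0.0.3.255


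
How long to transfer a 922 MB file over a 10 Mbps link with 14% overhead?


Effective throughput = 10 * (1 - 14/100) = 8.6 Mbps
File size in Mb = 922 * 8 = 7376 Mb
Time = 7376 / 8.6
Time = 857.6744 seconds


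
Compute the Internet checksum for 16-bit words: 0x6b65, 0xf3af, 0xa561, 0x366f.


Sum all words (with carry folding):
+ 0x6b65 = 0x6b65
+ 0xf3af = 0x5f15
+ 0xa561 = 0x0477
+ 0x366f = 0x3ae6
One's complement: ~0x3ae6
Checksum = 0xc519


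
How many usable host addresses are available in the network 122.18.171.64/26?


Host bits = 32 - 26 = 6
Total addresses = 2^6 = 64
Usable = total - 2 (network and broadcast)
Usable hosts: 62


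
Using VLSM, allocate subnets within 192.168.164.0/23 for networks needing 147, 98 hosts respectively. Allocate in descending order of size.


147 hosts -> /24 (254 usable): 192.168.164.0/24
98 hosts -> /25 (126 usable): 192.168.165.0/25
Allocation: 192.168.164.0/24 (147 hosts, 254 usable); 192.168.165.0/25 (98 hosts, 126 usable)


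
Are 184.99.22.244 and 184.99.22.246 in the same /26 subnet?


Mask: 255.255.255.192
184.99.22.244 AND mask = 184.99.22.192
184.99.22.246 AND mask = 184.99.22.192
Yes, same subnet (184.99.22.192)


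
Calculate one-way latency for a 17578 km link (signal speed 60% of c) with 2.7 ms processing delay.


Speed = 0.6 * 3e5 km/s = 180000 km/s
Propagation delay = 17578 / 180000 = 0.0977 s = 97.6556 ms
Processing delay = 2.7 ms
Total one-way latency = 100.3556 ms


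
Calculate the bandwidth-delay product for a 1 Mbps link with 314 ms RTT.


BDP = bandwidth * RTT
= 1 Mbps * 314 ms
= 1 * 1e6 * 314 / 1000 bits
= 314000 bits
= 39250 bytes
= 38.3301 KB
BDP = 314000 bits (39250 bytes)


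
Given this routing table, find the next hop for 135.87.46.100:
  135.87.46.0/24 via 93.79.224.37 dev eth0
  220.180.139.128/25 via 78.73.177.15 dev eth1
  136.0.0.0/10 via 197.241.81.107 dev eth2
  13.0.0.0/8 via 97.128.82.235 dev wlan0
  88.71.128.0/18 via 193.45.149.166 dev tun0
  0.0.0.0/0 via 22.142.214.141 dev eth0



Longest prefix match for 135.87.46.100:
  /24 135.87.46.0: MATCH
  /25 220.180.139.128: no
  /10 136.0.0.0: no
  /8 13.0.0.0: no
  /18 88.71.128.0: no
  /0 0.0.0.0: MATCH
Selected: next-hop 93.79.224.37 via eth0 (matched /24)


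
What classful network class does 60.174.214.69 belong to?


First octet: 60
Binary: 00111100
0xxxxxxx -> Class A (1-126)
Class A, default mask 255.0.0.0 (/8)


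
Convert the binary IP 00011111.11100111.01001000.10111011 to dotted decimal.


00011111 = 31
11100111 = 231
01001000 = 72
10111011 = 187
IP: 31.231.72.187


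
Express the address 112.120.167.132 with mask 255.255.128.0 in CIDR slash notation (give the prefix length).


Binary: 11111111.11111111.10000000.00000000
Count leading 1s
Prefix: /17


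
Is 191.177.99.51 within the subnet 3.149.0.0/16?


Subnet network: 3.149.0.0
Test IP AND mask: 191.177.0.0
No, 191.177.99.51 is not in 3.149.0.0/16


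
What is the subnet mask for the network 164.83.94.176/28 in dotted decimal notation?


/28 means 28 network bits, 4 host bits
Binary: 11111111111111111111111111110000
Mask: 255.255.255.240


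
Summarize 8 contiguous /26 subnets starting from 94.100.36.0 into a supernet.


Original prefix: /26
Number of subnets: 8 = 2^3
New prefix = 26 - 3 = 23
Supernet: 94.100.36.0/23


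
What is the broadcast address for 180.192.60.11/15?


Network: 180.192.0.0/15
Host bits = 17
Set all host bits to 1:
Broadcast: 180.193.255.255


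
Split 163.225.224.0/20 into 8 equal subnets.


New prefix = 20 + 3 = 23
Each subnet has 512 addresses
  163.225.224.0/23
  163.225.226.0/23
  163.225.228.0/23
  163.225.230.0/23
  163.225.232.0/23
  163.225.234.0/23
  163.225.236.0/23
  163.225.238.0/23
Subnets: 163.225.224.0/23, 163.225.226.0/23, 163.225.228.0/23, 163.225.230.0/23, 163.225.232.0/23, 163.225.234.0/23, 163.225.236.0/23, 163.225.238.0/23


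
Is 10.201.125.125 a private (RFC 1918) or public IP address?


RFC 1918 private ranges:
  10.0.0.0/8 (10.0.0.0 - 10.255.255.255)
  172.16.0.0/12 (172.16.0.0 - 172.31.255.255)
  192.168.0.0/16 (192.168.0.0 - 192.168.255.255)
Private (in 10.0.0.0/8)


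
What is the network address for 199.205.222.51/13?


IP:   11000111.11001101.11011110.00110011
Mask: 11111111.11111000.00000000.00000000
AND operation:
Net:  11000111.11001000.00000000.00000000
Network: 199.200.0.0/13


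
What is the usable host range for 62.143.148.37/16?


Network: 62.143.0.0
Broadcast: 62.143.255.255
First usable = network + 1
Last usable = broadcast - 1
Range: 62.143.0.1 to 62.143.255.254


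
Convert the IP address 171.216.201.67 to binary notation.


171 = 10101011
216 = 11011000
201 = 11001001
67 = 01000011
Binary: 10101011.11011000.11001001.01000011


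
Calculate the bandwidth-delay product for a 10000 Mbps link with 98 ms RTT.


BDP = bandwidth * RTT
= 10000 Mbps * 98 ms
= 10000 * 1e6 * 98 / 1000 bits
= 980000000 bits
= 122500000 bytes
= 119628.9062 KB
BDP = 980000000 bits (122500000 bytes)


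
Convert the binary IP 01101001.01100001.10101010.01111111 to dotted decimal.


01101001 = 105
01100001 = 97
10101010 = 170
01111111 = 127
IP: 105.97.170.127


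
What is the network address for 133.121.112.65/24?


IP:   10000101.01111001.01110000.01000001
Mask: 11111111.11111111.11111111.00000000
AND operation:
Net:  10000101.01111001.01110000.00000000
Network: 133.121.112.0/24


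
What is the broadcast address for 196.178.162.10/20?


Network: 196.178.160.0/20
Host bits = 12
Set all host bits to 1:
Broadcast: 196.178.175.255


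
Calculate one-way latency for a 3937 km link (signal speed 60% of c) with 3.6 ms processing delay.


Speed = 0.6 * 3e5 km/s = 180000 km/s
Propagation delay = 3937 / 180000 = 0.0219 s = 21.8722 ms
Processing delay = 3.6 ms
Total one-way latency = 25.4722 ms


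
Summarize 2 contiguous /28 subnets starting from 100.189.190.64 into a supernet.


Original prefix: /28
Number of subnets: 2 = 2^1
New prefix = 28 - 1 = 27
Supernet: 100.189.190.64/27


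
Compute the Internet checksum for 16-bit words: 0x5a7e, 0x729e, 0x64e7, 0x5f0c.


Sum all words (with carry folding):
+ 0x5a7e = 0x5a7e
+ 0x729e = 0xcd1c
+ 0x64e7 = 0x3204
+ 0x5f0c = 0x9110
One's complement: ~0x9110
Checksum = 0x6eef


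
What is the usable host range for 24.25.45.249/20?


Network: 24.25.32.0
Broadcast: 24.25.47.255
First usable = network + 1
Last usable = broadcast - 1
Range: 24.25.32.1 to 24.25.47.254


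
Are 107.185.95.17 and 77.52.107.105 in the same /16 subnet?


Mask: 255.255.0.0
107.185.95.17 AND mask = 107.185.0.0
77.52.107.105 AND mask = 77.52.0.0
No, different subnets (107.185.0.0 vs 77.52.0.0)


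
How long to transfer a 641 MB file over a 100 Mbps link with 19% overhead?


Effective throughput = 100 * (1 - 19/100) = 81 Mbps
File size in Mb = 641 * 8 = 5128 Mb
Time = 5128 / 81
Time = 63.3086 seconds


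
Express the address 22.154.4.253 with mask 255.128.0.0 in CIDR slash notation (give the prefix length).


Binary: 11111111.10000000.00000000.00000000
Count leading 1s
Prefix: /9


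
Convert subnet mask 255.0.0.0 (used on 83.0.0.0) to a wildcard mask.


Subnet mask: 255.0.0.0
Wildcard = 255.255.255.255 - subnet mask
255 - 255 = 0
255 - 0 = 255
255 - 0 = 255
255 - 0 = 255
Wildcard: 0.255.255.255


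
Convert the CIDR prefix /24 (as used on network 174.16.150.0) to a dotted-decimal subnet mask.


/24 means 24 network bits, 8 host bits
Binary: 11111111111111111111111100000000
Mask: 255.255.255.0


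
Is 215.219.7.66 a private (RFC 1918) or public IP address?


RFC 1918 private ranges:
  10.0.0.0/8 (10.0.0.0 - 10.255.255.255)
  172.16.0.0/12 (172.16.0.0 - 172.31.255.255)
  192.168.0.0/16 (192.168.0.0 - 192.168.255.255)
Public (not in any RFC 1918 range)


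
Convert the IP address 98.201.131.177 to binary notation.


98 = 01100010
201 = 11001001
131 = 10000011
177 = 10110001
Binary: 01100010.11001001.10000011.10110001


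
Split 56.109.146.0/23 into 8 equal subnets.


New prefix = 23 + 3 = 26
Each subnet has 64 addresses
  56.109.146.0/26
  56.109.146.64/26
  56.109.146.128/26
  56.109.146.192/26
  56.109.147.0/26
  56.109.147.64/26
  56.109.147.128/26
  56.109.147.192/26
Subnets: 56.109.146.0/26, 56.109.146.64/26, 56.109.146.128/26, 56.109.146.192/26, 56.109.147.0/26, 56.109.147.64/26, 56.109.147.128/26, 56.109.147.192/26


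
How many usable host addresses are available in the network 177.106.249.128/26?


Host bits = 32 - 26 = 6
Total addresses = 2^6 = 64
Usable = total - 2 (network and broadcast)
Usable hosts: 62


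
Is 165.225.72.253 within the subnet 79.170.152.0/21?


Subnet network: 79.170.152.0
Test IP AND mask: 165.225.72.0
No, 165.225.72.253 is not in 79.170.152.0/21


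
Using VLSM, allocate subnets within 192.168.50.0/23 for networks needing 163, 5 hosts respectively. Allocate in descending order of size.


163 hosts -> /24 (254 usable): 192.168.50.0/24
5 hosts -> /29 (6 usable): 192.168.51.0/29
Allocation: 192.168.50.0/24 (163 hosts, 254 usable); 192.168.51.0/29 (5 hosts, 6 usable)


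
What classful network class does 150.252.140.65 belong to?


First octet: 150
Binary: 10010110
10xxxxxx -> Class B (128-191)
Class B, default mask 255.255.0.0 (/16)


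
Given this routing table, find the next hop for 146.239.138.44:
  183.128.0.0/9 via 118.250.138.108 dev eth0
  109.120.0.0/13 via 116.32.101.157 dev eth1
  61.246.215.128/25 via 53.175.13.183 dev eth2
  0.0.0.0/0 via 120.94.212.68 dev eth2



Longest prefix match for 146.239.138.44:
  /9 183.128.0.0: no
  /13 109.120.0.0: no
  /25 61.246.215.128: no
  /0 0.0.0.0: MATCH
Selected: next-hop 120.94.212.68 via eth2 (matched /0)


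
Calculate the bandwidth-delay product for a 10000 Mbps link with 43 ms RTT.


BDP = bandwidth * RTT
= 10000 Mbps * 43 ms
= 10000 * 1e6 * 43 / 1000 bits
= 430000000 bits
= 53750000 bytes
= 52490.2344 KB
BDP = 430000000 bits (53750000 bytes)


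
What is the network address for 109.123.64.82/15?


IP:   01101101.01111011.01000000.01010010
Mask: 11111111.11111110.00000000.00000000
AND operation:
Net:  01101101.01111010.00000000.00000000
Network: 109.122.0.0/15


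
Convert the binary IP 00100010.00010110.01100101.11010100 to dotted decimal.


00100010 = 34
00010110 = 22
01100101 = 101
11010100 = 212
IP: 34.22.101.212


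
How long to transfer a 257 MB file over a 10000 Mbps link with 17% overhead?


Effective throughput = 10000 * (1 - 17/100) = 8300 Mbps
File size in Mb = 257 * 8 = 2056 Mb
Time = 2056 / 8300
Time = 0.2477 seconds


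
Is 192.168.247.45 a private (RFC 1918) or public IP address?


RFC 1918 private ranges:
  10.0.0.0/8 (10.0.0.0 - 10.255.255.255)
  172.16.0.0/12 (172.16.0.0 - 172.31.255.255)
  192.168.0.0/16 (192.168.0.0 - 192.168.255.255)
Private (in 192.168.0.0/16)


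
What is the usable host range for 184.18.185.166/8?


Network: 184.0.0.0
Broadcast: 184.255.255.255
First usable = network + 1
Last usable = broadcast - 1
Range: 184.0.0.1 to 184.255.255.254


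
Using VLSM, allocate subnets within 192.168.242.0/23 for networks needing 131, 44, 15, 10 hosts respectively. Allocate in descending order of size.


131 hosts -> /24 (254 usable): 192.168.242.0/24
44 hosts -> /26 (62 usable): 192.168.243.0/26
15 hosts -> /27 (30 usable): 192.168.243.64/27
10 hosts -> /28 (14 usable): 192.168.243.96/28
Allocation: 192.168.242.0/24 (131 hosts, 254 usable); 192.168.243.0/26 (44 hosts, 62 usable); 192.168.243.64/27 (15 hosts, 30 usable); 192.168.243.96/28 (10 hosts, 14 usable)


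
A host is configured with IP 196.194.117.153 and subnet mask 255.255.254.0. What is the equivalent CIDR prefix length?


Binary: 11111111.11111111.11111110.00000000
Count leading 1s
Prefix: /23


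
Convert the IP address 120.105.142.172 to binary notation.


120 = 01111000
105 = 01101001
142 = 10001110
172 = 10101100
Binary: 01111000.01101001.10001110.10101100


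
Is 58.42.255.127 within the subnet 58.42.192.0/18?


Subnet network: 58.42.192.0
Test IP AND mask: 58.42.192.0
Yes, 58.42.255.127 is in 58.42.192.0/18


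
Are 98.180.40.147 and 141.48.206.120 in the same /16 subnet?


Mask: 255.255.0.0
98.180.40.147 AND mask = 98.180.0.0
141.48.206.120 AND mask = 141.48.0.0
No, different subnets (98.180.0.0 vs 141.48.0.0)


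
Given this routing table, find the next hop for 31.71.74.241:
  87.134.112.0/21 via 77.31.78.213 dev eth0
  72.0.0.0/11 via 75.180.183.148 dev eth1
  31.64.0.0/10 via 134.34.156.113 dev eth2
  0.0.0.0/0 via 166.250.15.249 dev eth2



Longest prefix match for 31.71.74.241:
  /21 87.134.112.0: no
  /11 72.0.0.0: no
  /10 31.64.0.0: MATCH
  /0 0.0.0.0: MATCH
Selected: next-hop 134.34.156.113 via eth2 (matched /10)


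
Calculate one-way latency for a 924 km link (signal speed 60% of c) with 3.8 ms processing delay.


Speed = 0.6 * 3e5 km/s = 180000 km/s
Propagation delay = 924 / 180000 = 0.0051 s = 5.1333 ms
Processing delay = 3.8 ms
Total one-way latency = 8.9333 ms


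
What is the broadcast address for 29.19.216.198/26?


Network: 29.19.216.192/26
Host bits = 6
Set all host bits to 1:
Broadcast: 29.19.216.255


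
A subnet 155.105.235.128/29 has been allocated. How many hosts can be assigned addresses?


Host bits = 32 - 29 = 3
Total addresses = 2^3 = 8
Usable = total - 2 (network and broadcast)
Usable hosts: 6


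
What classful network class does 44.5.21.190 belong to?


First octet: 44
Binary: 00101100
0xxxxxxx -> Class A (1-126)
Class A, default mask 255.0.0.0 (/8)


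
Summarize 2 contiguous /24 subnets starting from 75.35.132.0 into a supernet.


Original prefix: /24
Number of subnets: 2 = 2^1
New prefix = 24 - 1 = 23
Supernet: 75.35.132.0/23


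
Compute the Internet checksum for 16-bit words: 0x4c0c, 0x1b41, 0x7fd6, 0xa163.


Sum all words (with carry folding):
+ 0x4c0c = 0x4c0c
+ 0x1b41 = 0x674d
+ 0x7fd6 = 0xe723
+ 0xa163 = 0x8887
One's complement: ~0x8887
Checksum = 0x7778


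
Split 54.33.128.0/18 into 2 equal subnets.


New prefix = 18 + 1 = 19
Each subnet has 8192 addresses
  54.33.128.0/19
  54.33.160.0/19
Subnets: 54.33.128.0/19, 54.33.160.0/19


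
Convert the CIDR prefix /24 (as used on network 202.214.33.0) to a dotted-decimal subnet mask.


/24 means 24 network bits, 8 host bits
Binary: 11111111111111111111111100000000
Mask: 255.255.255.0


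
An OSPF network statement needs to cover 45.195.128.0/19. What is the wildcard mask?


Subnet mask: 255.255.224.0
Wildcard = 255.255.255.255 - subnet mask
255 - 255 = 0
255 - 255 = 0
255 - 224 = 31
255 - 0 = 255
Wildcard: 0.0.31.255


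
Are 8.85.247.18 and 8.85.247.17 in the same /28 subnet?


Mask: 255.255.255.240
8.85.247.18 AND mask = 8.85.247.16
8.85.247.17 AND mask = 8.85.247.16
Yes, same subnet (8.85.247.16)


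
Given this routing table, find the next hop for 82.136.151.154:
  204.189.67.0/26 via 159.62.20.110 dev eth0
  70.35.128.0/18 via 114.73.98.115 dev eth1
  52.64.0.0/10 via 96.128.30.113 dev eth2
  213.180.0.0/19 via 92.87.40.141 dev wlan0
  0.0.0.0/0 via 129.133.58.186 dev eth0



Longest prefix match for 82.136.151.154:
  /26 204.189.67.0: no
  /18 70.35.128.0: no
  /10 52.64.0.0: no
  /19 213.180.0.0: no
  /0 0.0.0.0: MATCH
Selected: next-hop 129.133.58.186 via eth0 (matched /0)


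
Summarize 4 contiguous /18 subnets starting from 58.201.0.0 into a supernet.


Original prefix: /18
Number of subnets: 4 = 2^2
New prefix = 18 - 2 = 16
Supernet: 58.201.0.0/16


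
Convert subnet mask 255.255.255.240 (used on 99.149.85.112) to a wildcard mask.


Subnet mask: 255.255.255.240
Wildcard = 255.255.255.255 - subnet mask
255 - 255 = 0
255 - 255 = 0
255 - 255 = 0
255 - 240 = 15
Wildcard: 0.0.0.15


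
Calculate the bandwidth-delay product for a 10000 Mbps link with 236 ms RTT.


BDP = bandwidth * RTT
= 10000 Mbps * 236 ms
= 10000 * 1e6 * 236 / 1000 bits
= 2360000000 bits
= 295000000 bytes
= 288085.9375 KB
BDP = 2360000000 bits (295000000 bytes)


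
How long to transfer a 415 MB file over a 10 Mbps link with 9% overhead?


Effective throughput = 10 * (1 - 9/100) = 9.1 Mbps
File size in Mb = 415 * 8 = 3320 Mb
Time = 3320 / 9.1
Time = 364.8352 seconds


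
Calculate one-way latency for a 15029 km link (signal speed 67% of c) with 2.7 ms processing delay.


Speed = 0.67 * 3e5 km/s = 201000 km/s
Propagation delay = 15029 / 201000 = 0.0748 s = 74.7711 ms
Processing delay = 2.7 ms
Total one-way latency = 77.4711 ms


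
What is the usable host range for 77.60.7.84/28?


Network: 77.60.7.80
Broadcast: 77.60.7.95
First usable = network + 1
Last usable = broadcast - 1
Range: 77.60.7.81 to 77.60.7.94


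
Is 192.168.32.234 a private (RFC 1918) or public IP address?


RFC 1918 private ranges:
  10.0.0.0/8 (10.0.0.0 - 10.255.255.255)
  172.16.0.0/12 (172.16.0.0 - 172.31.255.255)
  192.168.0.0/16 (192.168.0.0 - 192.168.255.255)
Private (in 192.168.0.0/16)


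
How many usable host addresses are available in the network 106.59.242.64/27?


Host bits = 32 - 27 = 5
Total addresses = 2^5 = 32
Usable = total - 2 (network and broadcast)
Usable hosts: 30


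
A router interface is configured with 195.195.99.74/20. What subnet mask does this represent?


/20 means 20 network bits, 12 host bits
Binary: 11111111111111111111000000000000
Mask: 255.255.240.0


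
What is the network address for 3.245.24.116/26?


IP:   00000011.11110101.00011000.01110100
Mask: 11111111.11111111.11111111.11000000
AND operation:
Net:  00000011.11110101.00011000.01000000
Network: 3.245.24.64/26


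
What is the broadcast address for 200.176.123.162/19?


Network: 200.176.96.0/19
Host bits = 13
Set all host bits to 1:
Broadcast: 200.176.127.255


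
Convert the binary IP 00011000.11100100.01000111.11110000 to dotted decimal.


00011000 = 24
11100100 = 228
01000111 = 71
11110000 = 240
IP: 24.228.71.240


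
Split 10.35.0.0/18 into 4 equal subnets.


New prefix = 18 + 2 = 20
Each subnet has 4096 addresses
  10.35.0.0/20
  10.35.16.0/20
  10.35.32.0/20
  10.35.48.0/20
Subnets: 10.35.0.0/20, 10.35.16.0/20, 10.35.32.0/20, 10.35.48.0/20


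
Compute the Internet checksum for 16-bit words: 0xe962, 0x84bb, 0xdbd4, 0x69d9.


Sum all words (with carry folding):
+ 0xe962 = 0xe962
+ 0x84bb = 0x6e1e
+ 0xdbd4 = 0x49f3
+ 0x69d9 = 0xb3cc
One's complement: ~0xb3cc
Checksum = 0x4c33


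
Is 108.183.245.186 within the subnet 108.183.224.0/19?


Subnet network: 108.183.224.0
Test IP AND mask: 108.183.224.0
Yes, 108.183.245.186 is in 108.183.224.0/19


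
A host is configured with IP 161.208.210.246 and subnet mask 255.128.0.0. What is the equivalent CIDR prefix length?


Binary: 11111111.10000000.00000000.00000000
Count leading 1s
Prefix: /9


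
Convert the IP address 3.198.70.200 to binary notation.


3 = 00000011
198 = 11000110
70 = 01000110
200 = 11001000
Binary: 00000011.11000110.01000110.11001000


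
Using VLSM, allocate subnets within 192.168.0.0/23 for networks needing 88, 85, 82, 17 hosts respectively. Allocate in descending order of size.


88 hosts -> /25 (126 usable): 192.168.0.0/25
85 hosts -> /25 (126 usable): 192.168.0.128/25
82 hosts -> /25 (126 usable): 192.168.1.0/25
17 hosts -> /27 (30 usable): 192.168.1.128/27
Allocation: 192.168.0.0/25 (88 hosts, 126 usable); 192.168.0.128/25 (85 hosts, 126 usable); 192.168.1.0/25 (82 hosts, 126 usable); 192.168.1.128/27 (17 hosts, 30 usable)


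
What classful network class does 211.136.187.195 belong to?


First octet: 211
Binary: 11010011
110xxxxx -> Class C (192-223)
Class C, default mask 255.255.255.0 (/24)


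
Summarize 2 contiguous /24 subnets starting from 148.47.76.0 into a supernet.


Original prefix: /24
Number of subnets: 2 = 2^1
New prefix = 24 - 1 = 23
Supernet: 148.47.76.0/23


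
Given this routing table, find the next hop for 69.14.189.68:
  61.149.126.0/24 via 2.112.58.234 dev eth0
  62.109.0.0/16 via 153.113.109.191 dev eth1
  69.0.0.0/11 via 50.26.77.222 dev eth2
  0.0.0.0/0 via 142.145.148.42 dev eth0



Longest prefix match for 69.14.189.68:
  /24 61.149.126.0: no
  /16 62.109.0.0: no
  /11 69.0.0.0: MATCH
  /0 0.0.0.0: MATCH
Selected: next-hop 50.26.77.222 via eth2 (matched /11)


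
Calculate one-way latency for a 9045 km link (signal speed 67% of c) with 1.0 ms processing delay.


Speed = 0.67 * 3e5 km/s = 201000 km/s
Propagation delay = 9045 / 201000 = 0.045 s = 45 ms
Processing delay = 1.0 ms
Total one-way latency = 46 ms


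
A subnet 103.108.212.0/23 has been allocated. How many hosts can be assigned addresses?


Host bits = 32 - 23 = 9
Total addresses = 2^9 = 512
Usable = total - 2 (network and broadcast)
Usable hosts: 510


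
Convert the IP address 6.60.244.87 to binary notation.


6 = 00000110
60 = 00111100
244 = 11110100
87 = 01010111
Binary: 00000110.00111100.11110100.01010111


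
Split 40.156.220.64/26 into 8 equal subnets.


New prefix = 26 + 3 = 29
Each subnet has 8 addresses
  40.156.220.64/29
  40.156.220.72/29
  40.156.220.80/29
  40.156.220.88/29
  40.156.220.96/29
  40.156.220.104/29
  40.156.220.112/29
  40.156.220.120/29
Subnets: 40.156.220.64/29, 40.156.220.72/29, 40.156.220.80/29, 40.156.220.88/29, 40.156.220.96/29, 40.156.220.104/29, 40.156.220.112/29, 40.156.220.120/29


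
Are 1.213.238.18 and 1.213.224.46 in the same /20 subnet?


Mask: 255.255.240.0
1.213.238.18 AND mask = 1.213.224.0
1.213.224.46 AND mask = 1.213.224.0
Yes, same subnet (1.213.224.0)


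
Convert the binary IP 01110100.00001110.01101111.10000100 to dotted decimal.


01110100 = 116
00001110 = 14
01101111 = 111
10000100 = 132
IP: 116.14.111.132


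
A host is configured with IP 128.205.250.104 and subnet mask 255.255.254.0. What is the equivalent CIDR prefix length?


Binary: 11111111.11111111.11111110.00000000
Count leading 1s
Prefix: /23


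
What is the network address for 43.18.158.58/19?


IP:   00101011.00010010.10011110.00111010
Mask: 11111111.11111111.11100000.00000000
AND operation:
Net:  00101011.00010010.10000000.00000000
Network: 43.18.128.0/19


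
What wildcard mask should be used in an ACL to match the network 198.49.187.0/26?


Subnet mask: 255.255.255.192
Wildcard = 255.255.255.255 - subnet mask
255 - 255 = 0
255 - 255 = 0
255 - 255 = 0
255 - 192 = 63
Wildcard: 0.0.0.63


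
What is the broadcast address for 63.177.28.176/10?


Network: 63.128.0.0/10
Host bits = 22
Set all host bits to 1:
Broadcast: 63.191.255.255


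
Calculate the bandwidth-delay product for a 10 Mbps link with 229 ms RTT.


BDP = bandwidth * RTT
= 10 Mbps * 229 ms
= 10 * 1e6 * 229 / 1000 bits
= 2290000 bits
= 286250 bytes
= 279.541 KB
BDP = 2290000 bits (286250 bytes)


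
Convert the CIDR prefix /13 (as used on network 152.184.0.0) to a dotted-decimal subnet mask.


/13 means 13 network bits, 19 host bits
Binary: 11111111111110000000000000000000
Mask: 255.248.0.0


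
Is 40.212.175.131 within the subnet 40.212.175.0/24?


Subnet network: 40.212.175.0
Test IP AND mask: 40.212.175.0
Yes, 40.212.175.131 is in 40.212.175.0/24


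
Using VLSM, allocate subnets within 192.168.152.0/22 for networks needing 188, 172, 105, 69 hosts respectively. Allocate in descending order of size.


188 hosts -> /24 (254 usable): 192.168.152.0/24
172 hosts -> /24 (254 usable): 192.168.153.0/24
105 hosts -> /25 (126 usable): 192.168.154.0/25
69 hosts -> /25 (126 usable): 192.168.154.128/25
Allocation: 192.168.152.0/24 (188 hosts, 254 usable); 192.168.153.0/24 (172 hosts, 254 usable); 192.168.154.0/25 (105 hosts, 126 usable); 192.168.154.128/25 (69 hosts, 126 usable)


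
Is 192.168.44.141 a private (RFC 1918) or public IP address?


RFC 1918 private ranges:
  10.0.0.0/8 (10.0.0.0 - 10.255.255.255)
  172.16.0.0/12 (172.16.0.0 - 172.31.255.255)
  192.168.0.0/16 (192.168.0.0 - 192.168.255.255)
Private (in 192.168.0.0/16)


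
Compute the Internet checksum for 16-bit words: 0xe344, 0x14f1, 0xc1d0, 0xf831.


Sum all words (with carry folding):
+ 0xe344 = 0xe344
+ 0x14f1 = 0xf835
+ 0xc1d0 = 0xba06
+ 0xf831 = 0xb238
One's complement: ~0xb238
Checksum = 0x4dc7


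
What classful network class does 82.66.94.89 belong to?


First octet: 82
Binary: 01010010
0xxxxxxx -> Class A (1-126)
Class A, default mask 255.0.0.0 (/8)


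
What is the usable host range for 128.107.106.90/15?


Network: 128.106.0.0
Broadcast: 128.107.255.255
First usable = network + 1
Last usable = broadcast - 1
Range: 128.106.0.1 to 128.107.255.254


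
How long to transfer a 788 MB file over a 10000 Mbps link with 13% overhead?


Effective throughput = 10000 * (1 - 13/100) = 8700 Mbps
File size in Mb = 788 * 8 = 6304 Mb
Time = 6304 / 8700
Time = 0.7246 seconds


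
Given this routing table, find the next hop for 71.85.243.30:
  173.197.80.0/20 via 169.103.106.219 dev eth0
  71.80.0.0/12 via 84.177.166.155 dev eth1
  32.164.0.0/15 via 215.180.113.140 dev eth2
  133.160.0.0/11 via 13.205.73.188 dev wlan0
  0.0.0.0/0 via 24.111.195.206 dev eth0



Longest prefix match for 71.85.243.30:
  /20 173.197.80.0: no
  /12 71.80.0.0: MATCH
  /15 32.164.0.0: no
  /11 133.160.0.0: no
  /0 0.0.0.0: MATCH
Selected: next-hop 84.177.166.155 via eth1 (matched /12)


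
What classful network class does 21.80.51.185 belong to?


First octet: 21
Binary: 00010101
0xxxxxxx -> Class A (1-126)
Class A, default mask 255.0.0.0 (/8)


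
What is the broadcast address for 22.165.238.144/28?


Network: 22.165.238.144/28
Host bits = 4
Set all host bits to 1:
Broadcast: 22.165.238.159


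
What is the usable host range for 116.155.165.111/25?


Network: 116.155.165.0
Broadcast: 116.155.165.127
First usable = network + 1
Last usable = broadcast - 1
Range: 116.155.165.1 to 116.155.165.126


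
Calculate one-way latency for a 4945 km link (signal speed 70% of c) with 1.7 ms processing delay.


Speed = 0.7 * 3e5 km/s = 210000 km/s
Propagation delay = 4945 / 210000 = 0.0235 s = 23.5476 ms
Processing delay = 1.7 ms
Total one-way latency = 25.2476 ms


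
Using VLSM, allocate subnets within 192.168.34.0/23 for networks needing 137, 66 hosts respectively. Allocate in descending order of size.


137 hosts -> /24 (254 usable): 192.168.34.0/24
66 hosts -> /25 (126 usable): 192.168.35.0/25
Allocation: 192.168.34.0/24 (137 hosts, 254 usable); 192.168.35.0/25 (66 hosts, 126 usable)


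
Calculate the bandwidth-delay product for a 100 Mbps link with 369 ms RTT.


BDP = bandwidth * RTT
= 100 Mbps * 369 ms
= 100 * 1e6 * 369 / 1000 bits
= 36900000 bits
= 4612500 bytes
= 4504.3945 KB
BDP = 36900000 bits (4612500 bytes)


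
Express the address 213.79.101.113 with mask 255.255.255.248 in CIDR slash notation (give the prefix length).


Binary: 11111111.11111111.11111111.11111000
Count leading 1s
Prefix: /29


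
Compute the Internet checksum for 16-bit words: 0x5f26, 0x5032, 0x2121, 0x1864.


Sum all words (with carry folding):
+ 0x5f26 = 0x5f26
+ 0x5032 = 0xaf58
+ 0x2121 = 0xd079
+ 0x1864 = 0xe8dd
One's complement: ~0xe8dd
Checksum = 0x1722


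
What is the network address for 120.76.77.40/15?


IP:   01111000.01001100.01001101.00101000
Mask: 11111111.11111110.00000000.00000000
AND operation:
Net:  01111000.01001100.00000000.00000000
Network: 120.76.0.0/15


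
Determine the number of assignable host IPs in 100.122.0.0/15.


Host bits = 32 - 15 = 17
Total addresses = 2^17 = 131072
Usable = total - 2 (network and broadcast)
Usable hosts: 131070


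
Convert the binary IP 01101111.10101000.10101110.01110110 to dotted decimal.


01101111 = 111
10101000 = 168
10101110 = 174
01110110 = 118
IP: 111.168.174.118


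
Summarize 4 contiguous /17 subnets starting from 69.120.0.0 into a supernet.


Original prefix: /17
Number of subnets: 4 = 2^2
New prefix = 17 - 2 = 15
Supernet: 69.120.0.0/15


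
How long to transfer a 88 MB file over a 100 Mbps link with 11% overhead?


Effective throughput = 100 * (1 - 11/100) = 89 Mbps
File size in Mb = 88 * 8 = 704 Mb
Time = 704 / 89
Time = 7.9101 seconds


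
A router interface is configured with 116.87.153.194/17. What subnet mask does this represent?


/17 means 17 network bits, 15 host bits
Binary: 11111111111111111000000000000000
Mask: 255.255.128.0


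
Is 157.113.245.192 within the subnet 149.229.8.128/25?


Subnet network: 149.229.8.128
Test IP AND mask: 157.113.245.128
No, 157.113.245.192 is not in 149.229.8.128/25


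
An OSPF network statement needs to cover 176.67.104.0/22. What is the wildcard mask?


Subnet mask: 255.255.252.0
Wildcard = 255.255.255.255 - subnet mask
255 - 255 = 0
255 - 255 = 0
255 - 252 = 3
255 - 0 = 255
Wildcard: 0.0.3.255
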